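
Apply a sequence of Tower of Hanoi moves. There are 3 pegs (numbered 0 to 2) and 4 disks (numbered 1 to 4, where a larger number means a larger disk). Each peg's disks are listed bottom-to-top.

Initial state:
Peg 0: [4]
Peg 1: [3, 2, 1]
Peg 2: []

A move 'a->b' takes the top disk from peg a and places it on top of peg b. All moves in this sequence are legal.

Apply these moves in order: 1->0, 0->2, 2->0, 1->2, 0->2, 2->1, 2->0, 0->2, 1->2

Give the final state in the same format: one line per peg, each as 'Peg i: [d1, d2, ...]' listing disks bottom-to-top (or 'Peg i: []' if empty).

After move 1 (1->0):
Peg 0: [4, 1]
Peg 1: [3, 2]
Peg 2: []

After move 2 (0->2):
Peg 0: [4]
Peg 1: [3, 2]
Peg 2: [1]

After move 3 (2->0):
Peg 0: [4, 1]
Peg 1: [3, 2]
Peg 2: []

After move 4 (1->2):
Peg 0: [4, 1]
Peg 1: [3]
Peg 2: [2]

After move 5 (0->2):
Peg 0: [4]
Peg 1: [3]
Peg 2: [2, 1]

After move 6 (2->1):
Peg 0: [4]
Peg 1: [3, 1]
Peg 2: [2]

After move 7 (2->0):
Peg 0: [4, 2]
Peg 1: [3, 1]
Peg 2: []

After move 8 (0->2):
Peg 0: [4]
Peg 1: [3, 1]
Peg 2: [2]

After move 9 (1->2):
Peg 0: [4]
Peg 1: [3]
Peg 2: [2, 1]

Answer: Peg 0: [4]
Peg 1: [3]
Peg 2: [2, 1]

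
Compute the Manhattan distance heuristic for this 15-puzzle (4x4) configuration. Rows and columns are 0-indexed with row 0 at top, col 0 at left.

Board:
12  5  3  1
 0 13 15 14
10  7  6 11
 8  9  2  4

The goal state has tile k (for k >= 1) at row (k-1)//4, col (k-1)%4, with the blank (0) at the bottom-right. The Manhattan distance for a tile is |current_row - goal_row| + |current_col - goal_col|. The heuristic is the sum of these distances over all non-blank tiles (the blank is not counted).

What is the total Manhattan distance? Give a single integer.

Tile 12: at (0,0), goal (2,3), distance |0-2|+|0-3| = 5
Tile 5: at (0,1), goal (1,0), distance |0-1|+|1-0| = 2
Tile 3: at (0,2), goal (0,2), distance |0-0|+|2-2| = 0
Tile 1: at (0,3), goal (0,0), distance |0-0|+|3-0| = 3
Tile 13: at (1,1), goal (3,0), distance |1-3|+|1-0| = 3
Tile 15: at (1,2), goal (3,2), distance |1-3|+|2-2| = 2
Tile 14: at (1,3), goal (3,1), distance |1-3|+|3-1| = 4
Tile 10: at (2,0), goal (2,1), distance |2-2|+|0-1| = 1
Tile 7: at (2,1), goal (1,2), distance |2-1|+|1-2| = 2
Tile 6: at (2,2), goal (1,1), distance |2-1|+|2-1| = 2
Tile 11: at (2,3), goal (2,2), distance |2-2|+|3-2| = 1
Tile 8: at (3,0), goal (1,3), distance |3-1|+|0-3| = 5
Tile 9: at (3,1), goal (2,0), distance |3-2|+|1-0| = 2
Tile 2: at (3,2), goal (0,1), distance |3-0|+|2-1| = 4
Tile 4: at (3,3), goal (0,3), distance |3-0|+|3-3| = 3
Sum: 5 + 2 + 0 + 3 + 3 + 2 + 4 + 1 + 2 + 2 + 1 + 5 + 2 + 4 + 3 = 39

Answer: 39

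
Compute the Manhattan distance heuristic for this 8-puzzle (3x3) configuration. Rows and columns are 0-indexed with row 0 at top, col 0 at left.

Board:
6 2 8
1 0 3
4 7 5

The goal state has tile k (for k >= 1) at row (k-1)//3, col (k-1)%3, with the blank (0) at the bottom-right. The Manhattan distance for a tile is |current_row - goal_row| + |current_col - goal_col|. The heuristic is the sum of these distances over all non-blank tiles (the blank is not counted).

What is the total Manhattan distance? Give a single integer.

Answer: 12

Derivation:
Tile 6: (0,0)->(1,2) = 3
Tile 2: (0,1)->(0,1) = 0
Tile 8: (0,2)->(2,1) = 3
Tile 1: (1,0)->(0,0) = 1
Tile 3: (1,2)->(0,2) = 1
Tile 4: (2,0)->(1,0) = 1
Tile 7: (2,1)->(2,0) = 1
Tile 5: (2,2)->(1,1) = 2
Sum: 3 + 0 + 3 + 1 + 1 + 1 + 1 + 2 = 12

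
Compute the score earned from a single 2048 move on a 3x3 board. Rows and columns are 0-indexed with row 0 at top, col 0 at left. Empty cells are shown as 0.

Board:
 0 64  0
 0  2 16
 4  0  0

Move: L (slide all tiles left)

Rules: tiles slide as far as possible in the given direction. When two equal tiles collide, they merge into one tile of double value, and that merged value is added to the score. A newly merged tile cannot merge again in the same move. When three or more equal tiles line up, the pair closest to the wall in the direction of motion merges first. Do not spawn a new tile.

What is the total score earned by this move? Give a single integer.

Answer: 0

Derivation:
Slide left:
row 0: [0, 64, 0] -> [64, 0, 0]  score +0 (running 0)
row 1: [0, 2, 16] -> [2, 16, 0]  score +0 (running 0)
row 2: [4, 0, 0] -> [4, 0, 0]  score +0 (running 0)
Board after move:
64  0  0
 2 16  0
 4  0  0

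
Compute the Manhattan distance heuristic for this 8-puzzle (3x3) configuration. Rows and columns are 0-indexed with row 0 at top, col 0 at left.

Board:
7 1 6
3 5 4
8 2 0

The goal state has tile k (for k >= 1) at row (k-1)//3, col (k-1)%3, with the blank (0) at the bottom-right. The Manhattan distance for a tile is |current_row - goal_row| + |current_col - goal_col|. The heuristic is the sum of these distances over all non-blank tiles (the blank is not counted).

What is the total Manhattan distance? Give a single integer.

Answer: 12

Derivation:
Tile 7: (0,0)->(2,0) = 2
Tile 1: (0,1)->(0,0) = 1
Tile 6: (0,2)->(1,2) = 1
Tile 3: (1,0)->(0,2) = 3
Tile 5: (1,1)->(1,1) = 0
Tile 4: (1,2)->(1,0) = 2
Tile 8: (2,0)->(2,1) = 1
Tile 2: (2,1)->(0,1) = 2
Sum: 2 + 1 + 1 + 3 + 0 + 2 + 1 + 2 = 12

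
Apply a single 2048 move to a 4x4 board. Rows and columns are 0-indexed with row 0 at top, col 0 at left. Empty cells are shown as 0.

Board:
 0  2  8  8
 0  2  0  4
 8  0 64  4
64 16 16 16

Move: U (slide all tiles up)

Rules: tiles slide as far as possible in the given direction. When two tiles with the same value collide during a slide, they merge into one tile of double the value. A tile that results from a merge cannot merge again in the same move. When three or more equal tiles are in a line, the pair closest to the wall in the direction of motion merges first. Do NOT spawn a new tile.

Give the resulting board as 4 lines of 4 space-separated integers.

Answer:  8  4  8  8
64 16 64  8
 0  0 16 16
 0  0  0  0

Derivation:
Slide up:
col 0: [0, 0, 8, 64] -> [8, 64, 0, 0]
col 1: [2, 2, 0, 16] -> [4, 16, 0, 0]
col 2: [8, 0, 64, 16] -> [8, 64, 16, 0]
col 3: [8, 4, 4, 16] -> [8, 8, 16, 0]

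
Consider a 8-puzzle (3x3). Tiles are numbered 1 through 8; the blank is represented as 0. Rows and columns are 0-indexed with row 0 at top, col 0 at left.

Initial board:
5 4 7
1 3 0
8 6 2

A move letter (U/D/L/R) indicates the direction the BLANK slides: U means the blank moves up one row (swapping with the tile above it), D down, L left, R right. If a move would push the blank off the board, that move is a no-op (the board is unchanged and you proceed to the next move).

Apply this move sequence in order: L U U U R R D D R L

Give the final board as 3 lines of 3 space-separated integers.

After move 1 (L):
5 4 7
1 0 3
8 6 2

After move 2 (U):
5 0 7
1 4 3
8 6 2

After move 3 (U):
5 0 7
1 4 3
8 6 2

After move 4 (U):
5 0 7
1 4 3
8 6 2

After move 5 (R):
5 7 0
1 4 3
8 6 2

After move 6 (R):
5 7 0
1 4 3
8 6 2

After move 7 (D):
5 7 3
1 4 0
8 6 2

After move 8 (D):
5 7 3
1 4 2
8 6 0

After move 9 (R):
5 7 3
1 4 2
8 6 0

After move 10 (L):
5 7 3
1 4 2
8 0 6

Answer: 5 7 3
1 4 2
8 0 6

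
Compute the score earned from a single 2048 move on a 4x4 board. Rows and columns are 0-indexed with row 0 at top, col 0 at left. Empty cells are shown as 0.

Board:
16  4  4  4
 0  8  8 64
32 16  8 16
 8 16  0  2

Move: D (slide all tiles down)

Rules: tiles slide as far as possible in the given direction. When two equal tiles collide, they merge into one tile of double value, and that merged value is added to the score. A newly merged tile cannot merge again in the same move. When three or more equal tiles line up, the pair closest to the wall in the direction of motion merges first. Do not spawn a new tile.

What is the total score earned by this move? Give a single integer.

Slide down:
col 0: [16, 0, 32, 8] -> [0, 16, 32, 8]  score +0 (running 0)
col 1: [4, 8, 16, 16] -> [0, 4, 8, 32]  score +32 (running 32)
col 2: [4, 8, 8, 0] -> [0, 0, 4, 16]  score +16 (running 48)
col 3: [4, 64, 16, 2] -> [4, 64, 16, 2]  score +0 (running 48)
Board after move:
 0  0  0  4
16  4  0 64
32  8  4 16
 8 32 16  2

Answer: 48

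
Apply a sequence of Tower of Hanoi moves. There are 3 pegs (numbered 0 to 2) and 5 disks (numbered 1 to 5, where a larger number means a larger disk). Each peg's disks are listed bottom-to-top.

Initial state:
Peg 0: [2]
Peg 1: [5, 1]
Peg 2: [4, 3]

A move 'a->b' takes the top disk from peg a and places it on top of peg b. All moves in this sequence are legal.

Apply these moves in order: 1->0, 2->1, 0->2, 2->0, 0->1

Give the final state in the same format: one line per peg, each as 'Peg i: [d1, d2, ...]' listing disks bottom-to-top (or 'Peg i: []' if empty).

After move 1 (1->0):
Peg 0: [2, 1]
Peg 1: [5]
Peg 2: [4, 3]

After move 2 (2->1):
Peg 0: [2, 1]
Peg 1: [5, 3]
Peg 2: [4]

After move 3 (0->2):
Peg 0: [2]
Peg 1: [5, 3]
Peg 2: [4, 1]

After move 4 (2->0):
Peg 0: [2, 1]
Peg 1: [5, 3]
Peg 2: [4]

After move 5 (0->1):
Peg 0: [2]
Peg 1: [5, 3, 1]
Peg 2: [4]

Answer: Peg 0: [2]
Peg 1: [5, 3, 1]
Peg 2: [4]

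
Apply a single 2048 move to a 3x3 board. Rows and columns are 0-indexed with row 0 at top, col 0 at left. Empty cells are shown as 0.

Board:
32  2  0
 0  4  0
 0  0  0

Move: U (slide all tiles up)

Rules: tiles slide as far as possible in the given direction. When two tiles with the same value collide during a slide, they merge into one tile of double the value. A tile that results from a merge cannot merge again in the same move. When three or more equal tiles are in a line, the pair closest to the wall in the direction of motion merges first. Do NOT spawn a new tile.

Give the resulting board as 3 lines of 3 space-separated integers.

Answer: 32  2  0
 0  4  0
 0  0  0

Derivation:
Slide up:
col 0: [32, 0, 0] -> [32, 0, 0]
col 1: [2, 4, 0] -> [2, 4, 0]
col 2: [0, 0, 0] -> [0, 0, 0]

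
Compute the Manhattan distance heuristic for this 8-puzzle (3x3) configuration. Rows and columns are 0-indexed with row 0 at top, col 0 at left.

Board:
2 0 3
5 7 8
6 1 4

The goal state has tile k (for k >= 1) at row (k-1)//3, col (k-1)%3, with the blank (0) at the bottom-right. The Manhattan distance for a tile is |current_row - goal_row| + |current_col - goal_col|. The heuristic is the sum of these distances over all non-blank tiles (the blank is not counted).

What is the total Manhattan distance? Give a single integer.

Answer: 15

Derivation:
Tile 2: at (0,0), goal (0,1), distance |0-0|+|0-1| = 1
Tile 3: at (0,2), goal (0,2), distance |0-0|+|2-2| = 0
Tile 5: at (1,0), goal (1,1), distance |1-1|+|0-1| = 1
Tile 7: at (1,1), goal (2,0), distance |1-2|+|1-0| = 2
Tile 8: at (1,2), goal (2,1), distance |1-2|+|2-1| = 2
Tile 6: at (2,0), goal (1,2), distance |2-1|+|0-2| = 3
Tile 1: at (2,1), goal (0,0), distance |2-0|+|1-0| = 3
Tile 4: at (2,2), goal (1,0), distance |2-1|+|2-0| = 3
Sum: 1 + 0 + 1 + 2 + 2 + 3 + 3 + 3 = 15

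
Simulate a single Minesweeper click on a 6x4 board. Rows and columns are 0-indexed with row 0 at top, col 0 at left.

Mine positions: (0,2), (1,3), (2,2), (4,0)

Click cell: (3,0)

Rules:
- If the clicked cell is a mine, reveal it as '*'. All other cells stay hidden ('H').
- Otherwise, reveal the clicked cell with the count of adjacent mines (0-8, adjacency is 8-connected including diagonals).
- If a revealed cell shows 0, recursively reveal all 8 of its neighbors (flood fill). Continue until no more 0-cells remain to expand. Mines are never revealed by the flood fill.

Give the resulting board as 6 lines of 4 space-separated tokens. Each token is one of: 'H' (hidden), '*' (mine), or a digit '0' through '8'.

H H H H
H H H H
H H H H
1 H H H
H H H H
H H H H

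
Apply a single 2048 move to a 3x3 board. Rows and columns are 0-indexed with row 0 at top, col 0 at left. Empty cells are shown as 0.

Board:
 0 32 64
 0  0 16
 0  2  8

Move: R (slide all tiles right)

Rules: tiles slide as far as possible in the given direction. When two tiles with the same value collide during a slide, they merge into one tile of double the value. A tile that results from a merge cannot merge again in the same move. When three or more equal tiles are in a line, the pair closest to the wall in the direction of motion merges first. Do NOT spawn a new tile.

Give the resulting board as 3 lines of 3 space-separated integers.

Slide right:
row 0: [0, 32, 64] -> [0, 32, 64]
row 1: [0, 0, 16] -> [0, 0, 16]
row 2: [0, 2, 8] -> [0, 2, 8]

Answer:  0 32 64
 0  0 16
 0  2  8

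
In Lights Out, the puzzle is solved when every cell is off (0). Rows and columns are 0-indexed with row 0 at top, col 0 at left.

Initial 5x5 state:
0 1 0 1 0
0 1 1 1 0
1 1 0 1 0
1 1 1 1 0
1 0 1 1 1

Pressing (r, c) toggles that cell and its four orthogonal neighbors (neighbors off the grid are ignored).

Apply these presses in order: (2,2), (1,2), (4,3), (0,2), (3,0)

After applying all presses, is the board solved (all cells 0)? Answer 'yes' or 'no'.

Answer: yes

Derivation:
After press 1 at (2,2):
0 1 0 1 0
0 1 0 1 0
1 0 1 0 0
1 1 0 1 0
1 0 1 1 1

After press 2 at (1,2):
0 1 1 1 0
0 0 1 0 0
1 0 0 0 0
1 1 0 1 0
1 0 1 1 1

After press 3 at (4,3):
0 1 1 1 0
0 0 1 0 0
1 0 0 0 0
1 1 0 0 0
1 0 0 0 0

After press 4 at (0,2):
0 0 0 0 0
0 0 0 0 0
1 0 0 0 0
1 1 0 0 0
1 0 0 0 0

After press 5 at (3,0):
0 0 0 0 0
0 0 0 0 0
0 0 0 0 0
0 0 0 0 0
0 0 0 0 0

Lights still on: 0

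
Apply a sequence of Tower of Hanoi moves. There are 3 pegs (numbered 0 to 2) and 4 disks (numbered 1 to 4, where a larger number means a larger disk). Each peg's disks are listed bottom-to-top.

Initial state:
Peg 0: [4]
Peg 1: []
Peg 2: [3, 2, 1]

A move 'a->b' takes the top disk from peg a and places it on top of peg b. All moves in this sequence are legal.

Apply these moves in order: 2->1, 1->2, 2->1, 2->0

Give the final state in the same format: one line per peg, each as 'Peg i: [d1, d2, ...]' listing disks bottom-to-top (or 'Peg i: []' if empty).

After move 1 (2->1):
Peg 0: [4]
Peg 1: [1]
Peg 2: [3, 2]

After move 2 (1->2):
Peg 0: [4]
Peg 1: []
Peg 2: [3, 2, 1]

After move 3 (2->1):
Peg 0: [4]
Peg 1: [1]
Peg 2: [3, 2]

After move 4 (2->0):
Peg 0: [4, 2]
Peg 1: [1]
Peg 2: [3]

Answer: Peg 0: [4, 2]
Peg 1: [1]
Peg 2: [3]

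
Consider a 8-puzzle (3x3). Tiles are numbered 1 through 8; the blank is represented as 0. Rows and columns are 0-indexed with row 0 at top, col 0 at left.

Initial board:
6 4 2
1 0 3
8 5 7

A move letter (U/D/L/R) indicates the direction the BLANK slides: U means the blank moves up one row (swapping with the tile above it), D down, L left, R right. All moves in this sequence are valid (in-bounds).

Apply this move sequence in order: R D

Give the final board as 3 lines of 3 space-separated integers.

Answer: 6 4 2
1 3 7
8 5 0

Derivation:
After move 1 (R):
6 4 2
1 3 0
8 5 7

After move 2 (D):
6 4 2
1 3 7
8 5 0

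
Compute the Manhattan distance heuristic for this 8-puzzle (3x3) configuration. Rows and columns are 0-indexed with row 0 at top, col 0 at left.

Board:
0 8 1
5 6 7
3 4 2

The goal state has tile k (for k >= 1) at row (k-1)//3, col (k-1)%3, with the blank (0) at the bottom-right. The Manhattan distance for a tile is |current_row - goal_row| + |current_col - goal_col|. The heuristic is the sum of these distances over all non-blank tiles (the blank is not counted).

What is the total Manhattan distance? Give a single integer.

Answer: 18

Derivation:
Tile 8: at (0,1), goal (2,1), distance |0-2|+|1-1| = 2
Tile 1: at (0,2), goal (0,0), distance |0-0|+|2-0| = 2
Tile 5: at (1,0), goal (1,1), distance |1-1|+|0-1| = 1
Tile 6: at (1,1), goal (1,2), distance |1-1|+|1-2| = 1
Tile 7: at (1,2), goal (2,0), distance |1-2|+|2-0| = 3
Tile 3: at (2,0), goal (0,2), distance |2-0|+|0-2| = 4
Tile 4: at (2,1), goal (1,0), distance |2-1|+|1-0| = 2
Tile 2: at (2,2), goal (0,1), distance |2-0|+|2-1| = 3
Sum: 2 + 2 + 1 + 1 + 3 + 4 + 2 + 3 = 18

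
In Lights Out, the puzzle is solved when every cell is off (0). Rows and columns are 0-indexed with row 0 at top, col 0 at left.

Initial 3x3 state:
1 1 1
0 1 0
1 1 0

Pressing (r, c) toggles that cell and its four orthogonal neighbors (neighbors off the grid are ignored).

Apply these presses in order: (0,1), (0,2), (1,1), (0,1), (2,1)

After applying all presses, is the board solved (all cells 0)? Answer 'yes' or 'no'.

Answer: no

Derivation:
After press 1 at (0,1):
0 0 0
0 0 0
1 1 0

After press 2 at (0,2):
0 1 1
0 0 1
1 1 0

After press 3 at (1,1):
0 0 1
1 1 0
1 0 0

After press 4 at (0,1):
1 1 0
1 0 0
1 0 0

After press 5 at (2,1):
1 1 0
1 1 0
0 1 1

Lights still on: 6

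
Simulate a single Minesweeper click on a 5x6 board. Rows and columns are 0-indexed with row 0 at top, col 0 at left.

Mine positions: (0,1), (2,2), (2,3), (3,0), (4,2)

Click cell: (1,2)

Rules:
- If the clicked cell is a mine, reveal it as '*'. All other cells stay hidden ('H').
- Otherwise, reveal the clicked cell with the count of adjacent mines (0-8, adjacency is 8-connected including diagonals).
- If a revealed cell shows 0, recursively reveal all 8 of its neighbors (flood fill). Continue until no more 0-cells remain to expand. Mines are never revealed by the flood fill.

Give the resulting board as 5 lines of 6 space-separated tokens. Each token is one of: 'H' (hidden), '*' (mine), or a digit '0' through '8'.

H H H H H H
H H 3 H H H
H H H H H H
H H H H H H
H H H H H H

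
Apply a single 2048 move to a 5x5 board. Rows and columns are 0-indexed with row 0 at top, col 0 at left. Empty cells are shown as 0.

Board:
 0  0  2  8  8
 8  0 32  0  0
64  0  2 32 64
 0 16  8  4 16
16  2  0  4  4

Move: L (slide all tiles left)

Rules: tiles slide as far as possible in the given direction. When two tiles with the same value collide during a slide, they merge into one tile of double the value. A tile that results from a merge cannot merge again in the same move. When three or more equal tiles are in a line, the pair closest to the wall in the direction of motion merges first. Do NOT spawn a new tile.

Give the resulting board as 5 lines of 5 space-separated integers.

Answer:  2 16  0  0  0
 8 32  0  0  0
64  2 32 64  0
16  8  4 16  0
16  2  8  0  0

Derivation:
Slide left:
row 0: [0, 0, 2, 8, 8] -> [2, 16, 0, 0, 0]
row 1: [8, 0, 32, 0, 0] -> [8, 32, 0, 0, 0]
row 2: [64, 0, 2, 32, 64] -> [64, 2, 32, 64, 0]
row 3: [0, 16, 8, 4, 16] -> [16, 8, 4, 16, 0]
row 4: [16, 2, 0, 4, 4] -> [16, 2, 8, 0, 0]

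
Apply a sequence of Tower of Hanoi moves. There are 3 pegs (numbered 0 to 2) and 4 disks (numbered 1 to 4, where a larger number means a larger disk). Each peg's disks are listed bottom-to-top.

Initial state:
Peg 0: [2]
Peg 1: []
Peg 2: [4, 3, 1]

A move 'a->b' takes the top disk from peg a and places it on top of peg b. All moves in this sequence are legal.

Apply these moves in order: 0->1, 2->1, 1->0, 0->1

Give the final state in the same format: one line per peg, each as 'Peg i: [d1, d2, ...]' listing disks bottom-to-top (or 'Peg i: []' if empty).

After move 1 (0->1):
Peg 0: []
Peg 1: [2]
Peg 2: [4, 3, 1]

After move 2 (2->1):
Peg 0: []
Peg 1: [2, 1]
Peg 2: [4, 3]

After move 3 (1->0):
Peg 0: [1]
Peg 1: [2]
Peg 2: [4, 3]

After move 4 (0->1):
Peg 0: []
Peg 1: [2, 1]
Peg 2: [4, 3]

Answer: Peg 0: []
Peg 1: [2, 1]
Peg 2: [4, 3]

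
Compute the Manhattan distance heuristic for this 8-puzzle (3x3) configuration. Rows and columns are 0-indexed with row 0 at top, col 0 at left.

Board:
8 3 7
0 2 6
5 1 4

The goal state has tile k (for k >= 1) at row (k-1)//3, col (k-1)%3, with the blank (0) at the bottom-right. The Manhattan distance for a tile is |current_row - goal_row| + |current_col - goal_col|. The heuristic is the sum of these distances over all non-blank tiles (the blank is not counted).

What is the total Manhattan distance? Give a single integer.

Tile 8: (0,0)->(2,1) = 3
Tile 3: (0,1)->(0,2) = 1
Tile 7: (0,2)->(2,0) = 4
Tile 2: (1,1)->(0,1) = 1
Tile 6: (1,2)->(1,2) = 0
Tile 5: (2,0)->(1,1) = 2
Tile 1: (2,1)->(0,0) = 3
Tile 4: (2,2)->(1,0) = 3
Sum: 3 + 1 + 4 + 1 + 0 + 2 + 3 + 3 = 17

Answer: 17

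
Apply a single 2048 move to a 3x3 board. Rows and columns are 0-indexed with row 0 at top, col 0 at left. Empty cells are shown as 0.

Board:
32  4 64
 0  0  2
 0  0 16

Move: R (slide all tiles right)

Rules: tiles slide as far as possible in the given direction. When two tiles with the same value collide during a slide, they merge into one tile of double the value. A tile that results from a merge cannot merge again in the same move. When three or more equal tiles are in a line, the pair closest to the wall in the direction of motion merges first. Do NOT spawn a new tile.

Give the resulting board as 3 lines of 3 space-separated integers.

Slide right:
row 0: [32, 4, 64] -> [32, 4, 64]
row 1: [0, 0, 2] -> [0, 0, 2]
row 2: [0, 0, 16] -> [0, 0, 16]

Answer: 32  4 64
 0  0  2
 0  0 16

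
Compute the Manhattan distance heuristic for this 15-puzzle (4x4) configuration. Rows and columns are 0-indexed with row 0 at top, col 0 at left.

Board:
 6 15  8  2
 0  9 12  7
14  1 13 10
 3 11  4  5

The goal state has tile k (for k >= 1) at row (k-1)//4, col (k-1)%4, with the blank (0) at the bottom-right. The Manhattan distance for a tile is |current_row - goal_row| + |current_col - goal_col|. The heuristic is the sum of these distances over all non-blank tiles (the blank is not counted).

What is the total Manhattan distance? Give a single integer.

Tile 6: at (0,0), goal (1,1), distance |0-1|+|0-1| = 2
Tile 15: at (0,1), goal (3,2), distance |0-3|+|1-2| = 4
Tile 8: at (0,2), goal (1,3), distance |0-1|+|2-3| = 2
Tile 2: at (0,3), goal (0,1), distance |0-0|+|3-1| = 2
Tile 9: at (1,1), goal (2,0), distance |1-2|+|1-0| = 2
Tile 12: at (1,2), goal (2,3), distance |1-2|+|2-3| = 2
Tile 7: at (1,3), goal (1,2), distance |1-1|+|3-2| = 1
Tile 14: at (2,0), goal (3,1), distance |2-3|+|0-1| = 2
Tile 1: at (2,1), goal (0,0), distance |2-0|+|1-0| = 3
Tile 13: at (2,2), goal (3,0), distance |2-3|+|2-0| = 3
Tile 10: at (2,3), goal (2,1), distance |2-2|+|3-1| = 2
Tile 3: at (3,0), goal (0,2), distance |3-0|+|0-2| = 5
Tile 11: at (3,1), goal (2,2), distance |3-2|+|1-2| = 2
Tile 4: at (3,2), goal (0,3), distance |3-0|+|2-3| = 4
Tile 5: at (3,3), goal (1,0), distance |3-1|+|3-0| = 5
Sum: 2 + 4 + 2 + 2 + 2 + 2 + 1 + 2 + 3 + 3 + 2 + 5 + 2 + 4 + 5 = 41

Answer: 41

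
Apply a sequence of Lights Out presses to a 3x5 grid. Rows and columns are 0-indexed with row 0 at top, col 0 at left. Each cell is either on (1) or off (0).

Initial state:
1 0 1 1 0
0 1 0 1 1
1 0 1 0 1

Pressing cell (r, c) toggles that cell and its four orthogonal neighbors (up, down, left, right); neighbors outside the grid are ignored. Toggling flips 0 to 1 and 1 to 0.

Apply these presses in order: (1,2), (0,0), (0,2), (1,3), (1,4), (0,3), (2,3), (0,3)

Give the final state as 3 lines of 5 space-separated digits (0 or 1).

After press 1 at (1,2):
1 0 0 1 0
0 0 1 0 1
1 0 0 0 1

After press 2 at (0,0):
0 1 0 1 0
1 0 1 0 1
1 0 0 0 1

After press 3 at (0,2):
0 0 1 0 0
1 0 0 0 1
1 0 0 0 1

After press 4 at (1,3):
0 0 1 1 0
1 0 1 1 0
1 0 0 1 1

After press 5 at (1,4):
0 0 1 1 1
1 0 1 0 1
1 0 0 1 0

After press 6 at (0,3):
0 0 0 0 0
1 0 1 1 1
1 0 0 1 0

After press 7 at (2,3):
0 0 0 0 0
1 0 1 0 1
1 0 1 0 1

After press 8 at (0,3):
0 0 1 1 1
1 0 1 1 1
1 0 1 0 1

Answer: 0 0 1 1 1
1 0 1 1 1
1 0 1 0 1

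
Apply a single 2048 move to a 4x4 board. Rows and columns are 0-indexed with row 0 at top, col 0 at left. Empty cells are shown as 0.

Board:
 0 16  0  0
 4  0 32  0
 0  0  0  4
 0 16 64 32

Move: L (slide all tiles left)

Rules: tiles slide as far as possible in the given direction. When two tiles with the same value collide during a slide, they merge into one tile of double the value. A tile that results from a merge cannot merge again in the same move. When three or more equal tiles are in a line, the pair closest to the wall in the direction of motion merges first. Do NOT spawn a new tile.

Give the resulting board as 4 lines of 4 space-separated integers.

Answer: 16  0  0  0
 4 32  0  0
 4  0  0  0
16 64 32  0

Derivation:
Slide left:
row 0: [0, 16, 0, 0] -> [16, 0, 0, 0]
row 1: [4, 0, 32, 0] -> [4, 32, 0, 0]
row 2: [0, 0, 0, 4] -> [4, 0, 0, 0]
row 3: [0, 16, 64, 32] -> [16, 64, 32, 0]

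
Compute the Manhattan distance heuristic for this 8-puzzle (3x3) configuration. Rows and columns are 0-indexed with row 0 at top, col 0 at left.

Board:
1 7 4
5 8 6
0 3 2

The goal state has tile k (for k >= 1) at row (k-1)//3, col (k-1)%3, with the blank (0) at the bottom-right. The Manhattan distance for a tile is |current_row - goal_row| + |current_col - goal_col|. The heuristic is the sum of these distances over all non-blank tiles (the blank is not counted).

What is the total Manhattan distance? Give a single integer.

Answer: 14

Derivation:
Tile 1: (0,0)->(0,0) = 0
Tile 7: (0,1)->(2,0) = 3
Tile 4: (0,2)->(1,0) = 3
Tile 5: (1,0)->(1,1) = 1
Tile 8: (1,1)->(2,1) = 1
Tile 6: (1,2)->(1,2) = 0
Tile 3: (2,1)->(0,2) = 3
Tile 2: (2,2)->(0,1) = 3
Sum: 0 + 3 + 3 + 1 + 1 + 0 + 3 + 3 = 14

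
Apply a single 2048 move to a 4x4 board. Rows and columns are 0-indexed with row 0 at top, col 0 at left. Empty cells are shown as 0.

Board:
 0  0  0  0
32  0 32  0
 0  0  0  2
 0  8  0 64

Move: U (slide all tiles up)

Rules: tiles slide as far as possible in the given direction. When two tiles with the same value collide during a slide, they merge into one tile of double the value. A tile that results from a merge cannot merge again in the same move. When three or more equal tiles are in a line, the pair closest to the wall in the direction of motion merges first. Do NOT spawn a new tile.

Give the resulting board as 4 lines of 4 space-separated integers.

Answer: 32  8 32  2
 0  0  0 64
 0  0  0  0
 0  0  0  0

Derivation:
Slide up:
col 0: [0, 32, 0, 0] -> [32, 0, 0, 0]
col 1: [0, 0, 0, 8] -> [8, 0, 0, 0]
col 2: [0, 32, 0, 0] -> [32, 0, 0, 0]
col 3: [0, 0, 2, 64] -> [2, 64, 0, 0]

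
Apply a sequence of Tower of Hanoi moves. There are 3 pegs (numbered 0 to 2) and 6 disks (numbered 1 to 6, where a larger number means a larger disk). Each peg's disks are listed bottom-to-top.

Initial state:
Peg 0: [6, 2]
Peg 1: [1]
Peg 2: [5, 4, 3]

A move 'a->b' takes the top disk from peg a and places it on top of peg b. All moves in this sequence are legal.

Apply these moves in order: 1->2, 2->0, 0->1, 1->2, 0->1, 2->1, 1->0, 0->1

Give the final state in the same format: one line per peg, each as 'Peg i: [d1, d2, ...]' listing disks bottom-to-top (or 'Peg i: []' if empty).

Answer: Peg 0: [6]
Peg 1: [2, 1]
Peg 2: [5, 4, 3]

Derivation:
After move 1 (1->2):
Peg 0: [6, 2]
Peg 1: []
Peg 2: [5, 4, 3, 1]

After move 2 (2->0):
Peg 0: [6, 2, 1]
Peg 1: []
Peg 2: [5, 4, 3]

After move 3 (0->1):
Peg 0: [6, 2]
Peg 1: [1]
Peg 2: [5, 4, 3]

After move 4 (1->2):
Peg 0: [6, 2]
Peg 1: []
Peg 2: [5, 4, 3, 1]

After move 5 (0->1):
Peg 0: [6]
Peg 1: [2]
Peg 2: [5, 4, 3, 1]

After move 6 (2->1):
Peg 0: [6]
Peg 1: [2, 1]
Peg 2: [5, 4, 3]

After move 7 (1->0):
Peg 0: [6, 1]
Peg 1: [2]
Peg 2: [5, 4, 3]

After move 8 (0->1):
Peg 0: [6]
Peg 1: [2, 1]
Peg 2: [5, 4, 3]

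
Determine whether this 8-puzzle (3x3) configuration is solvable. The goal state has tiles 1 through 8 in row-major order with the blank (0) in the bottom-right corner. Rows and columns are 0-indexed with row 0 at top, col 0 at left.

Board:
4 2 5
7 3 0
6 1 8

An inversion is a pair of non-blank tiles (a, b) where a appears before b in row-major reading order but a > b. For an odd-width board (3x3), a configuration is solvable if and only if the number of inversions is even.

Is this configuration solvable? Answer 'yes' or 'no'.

Inversions (pairs i<j in row-major order where tile[i] > tile[j] > 0): 11
11 is odd, so the puzzle is not solvable.

Answer: no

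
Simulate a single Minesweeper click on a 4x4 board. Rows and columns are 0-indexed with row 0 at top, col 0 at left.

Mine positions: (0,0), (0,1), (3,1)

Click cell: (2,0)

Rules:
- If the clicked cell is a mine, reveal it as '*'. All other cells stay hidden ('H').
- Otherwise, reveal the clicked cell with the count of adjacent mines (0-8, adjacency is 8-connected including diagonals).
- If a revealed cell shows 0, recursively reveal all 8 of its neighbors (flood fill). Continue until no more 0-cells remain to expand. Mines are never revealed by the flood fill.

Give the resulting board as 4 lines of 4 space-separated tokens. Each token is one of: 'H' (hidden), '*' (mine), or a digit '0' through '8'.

H H H H
H H H H
1 H H H
H H H H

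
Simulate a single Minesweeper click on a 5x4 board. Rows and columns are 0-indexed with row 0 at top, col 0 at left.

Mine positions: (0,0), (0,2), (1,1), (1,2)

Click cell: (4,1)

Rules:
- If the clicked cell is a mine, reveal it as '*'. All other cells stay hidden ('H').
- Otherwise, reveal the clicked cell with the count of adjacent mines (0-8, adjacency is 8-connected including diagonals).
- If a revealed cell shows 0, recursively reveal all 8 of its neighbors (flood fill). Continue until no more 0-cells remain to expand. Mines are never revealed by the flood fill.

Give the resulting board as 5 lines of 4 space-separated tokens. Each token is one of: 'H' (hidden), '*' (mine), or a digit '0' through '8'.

H H H H
H H H H
1 2 2 1
0 0 0 0
0 0 0 0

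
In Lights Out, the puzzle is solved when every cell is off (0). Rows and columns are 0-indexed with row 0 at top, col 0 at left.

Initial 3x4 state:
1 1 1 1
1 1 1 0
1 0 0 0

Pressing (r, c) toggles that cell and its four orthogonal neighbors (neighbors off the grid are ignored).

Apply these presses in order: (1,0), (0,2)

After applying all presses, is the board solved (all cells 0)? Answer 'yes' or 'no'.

After press 1 at (1,0):
0 1 1 1
0 0 1 0
0 0 0 0

After press 2 at (0,2):
0 0 0 0
0 0 0 0
0 0 0 0

Lights still on: 0

Answer: yes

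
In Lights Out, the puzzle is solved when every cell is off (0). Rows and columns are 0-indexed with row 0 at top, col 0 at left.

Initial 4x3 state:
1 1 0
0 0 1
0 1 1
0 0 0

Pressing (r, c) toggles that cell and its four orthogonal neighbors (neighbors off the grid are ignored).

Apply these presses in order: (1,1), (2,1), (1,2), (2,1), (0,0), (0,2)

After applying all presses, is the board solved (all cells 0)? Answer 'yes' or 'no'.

After press 1 at (1,1):
1 0 0
1 1 0
0 0 1
0 0 0

After press 2 at (2,1):
1 0 0
1 0 0
1 1 0
0 1 0

After press 3 at (1,2):
1 0 1
1 1 1
1 1 1
0 1 0

After press 4 at (2,1):
1 0 1
1 0 1
0 0 0
0 0 0

After press 5 at (0,0):
0 1 1
0 0 1
0 0 0
0 0 0

After press 6 at (0,2):
0 0 0
0 0 0
0 0 0
0 0 0

Lights still on: 0

Answer: yes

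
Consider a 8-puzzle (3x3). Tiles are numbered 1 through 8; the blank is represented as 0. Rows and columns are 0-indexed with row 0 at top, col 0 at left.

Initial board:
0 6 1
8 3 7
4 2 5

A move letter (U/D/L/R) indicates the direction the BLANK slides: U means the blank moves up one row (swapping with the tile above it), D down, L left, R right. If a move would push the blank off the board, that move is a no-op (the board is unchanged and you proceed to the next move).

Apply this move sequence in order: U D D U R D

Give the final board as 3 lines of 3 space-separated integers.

After move 1 (U):
0 6 1
8 3 7
4 2 5

After move 2 (D):
8 6 1
0 3 7
4 2 5

After move 3 (D):
8 6 1
4 3 7
0 2 5

After move 4 (U):
8 6 1
0 3 7
4 2 5

After move 5 (R):
8 6 1
3 0 7
4 2 5

After move 6 (D):
8 6 1
3 2 7
4 0 5

Answer: 8 6 1
3 2 7
4 0 5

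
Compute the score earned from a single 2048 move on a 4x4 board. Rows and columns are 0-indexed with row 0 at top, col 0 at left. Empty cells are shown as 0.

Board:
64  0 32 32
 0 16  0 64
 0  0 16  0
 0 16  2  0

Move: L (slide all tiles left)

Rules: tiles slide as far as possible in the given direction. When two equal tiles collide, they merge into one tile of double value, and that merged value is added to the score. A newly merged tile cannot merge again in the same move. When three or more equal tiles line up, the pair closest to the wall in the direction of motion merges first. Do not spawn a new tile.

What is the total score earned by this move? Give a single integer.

Answer: 64

Derivation:
Slide left:
row 0: [64, 0, 32, 32] -> [64, 64, 0, 0]  score +64 (running 64)
row 1: [0, 16, 0, 64] -> [16, 64, 0, 0]  score +0 (running 64)
row 2: [0, 0, 16, 0] -> [16, 0, 0, 0]  score +0 (running 64)
row 3: [0, 16, 2, 0] -> [16, 2, 0, 0]  score +0 (running 64)
Board after move:
64 64  0  0
16 64  0  0
16  0  0  0
16  2  0  0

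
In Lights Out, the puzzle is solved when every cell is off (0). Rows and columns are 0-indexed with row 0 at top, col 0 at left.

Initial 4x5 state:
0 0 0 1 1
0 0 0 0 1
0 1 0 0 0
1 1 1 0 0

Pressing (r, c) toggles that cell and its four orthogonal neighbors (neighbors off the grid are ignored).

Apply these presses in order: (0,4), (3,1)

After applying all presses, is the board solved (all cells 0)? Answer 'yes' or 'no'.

Answer: yes

Derivation:
After press 1 at (0,4):
0 0 0 0 0
0 0 0 0 0
0 1 0 0 0
1 1 1 0 0

After press 2 at (3,1):
0 0 0 0 0
0 0 0 0 0
0 0 0 0 0
0 0 0 0 0

Lights still on: 0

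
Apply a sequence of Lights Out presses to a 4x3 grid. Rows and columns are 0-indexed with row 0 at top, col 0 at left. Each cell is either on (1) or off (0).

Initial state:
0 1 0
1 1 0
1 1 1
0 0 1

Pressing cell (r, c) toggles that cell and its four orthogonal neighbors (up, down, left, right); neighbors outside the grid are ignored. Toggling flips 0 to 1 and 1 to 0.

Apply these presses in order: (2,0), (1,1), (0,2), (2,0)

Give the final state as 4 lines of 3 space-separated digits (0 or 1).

Answer: 0 1 1
0 0 0
1 0 1
0 0 1

Derivation:
After press 1 at (2,0):
0 1 0
0 1 0
0 0 1
1 0 1

After press 2 at (1,1):
0 0 0
1 0 1
0 1 1
1 0 1

After press 3 at (0,2):
0 1 1
1 0 0
0 1 1
1 0 1

After press 4 at (2,0):
0 1 1
0 0 0
1 0 1
0 0 1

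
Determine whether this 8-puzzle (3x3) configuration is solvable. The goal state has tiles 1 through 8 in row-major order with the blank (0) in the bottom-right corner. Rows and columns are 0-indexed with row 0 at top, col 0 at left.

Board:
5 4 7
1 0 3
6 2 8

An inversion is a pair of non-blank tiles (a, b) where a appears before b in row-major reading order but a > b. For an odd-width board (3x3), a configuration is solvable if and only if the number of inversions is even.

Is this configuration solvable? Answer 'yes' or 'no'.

Inversions (pairs i<j in row-major order where tile[i] > tile[j] > 0): 13
13 is odd, so the puzzle is not solvable.

Answer: no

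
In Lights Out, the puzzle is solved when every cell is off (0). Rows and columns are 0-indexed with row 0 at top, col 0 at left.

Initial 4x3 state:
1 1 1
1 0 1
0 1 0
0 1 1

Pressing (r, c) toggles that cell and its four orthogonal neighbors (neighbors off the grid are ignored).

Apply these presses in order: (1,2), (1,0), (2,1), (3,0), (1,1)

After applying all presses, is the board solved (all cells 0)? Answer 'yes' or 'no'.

Answer: no

Derivation:
After press 1 at (1,2):
1 1 0
1 1 0
0 1 1
0 1 1

After press 2 at (1,0):
0 1 0
0 0 0
1 1 1
0 1 1

After press 3 at (2,1):
0 1 0
0 1 0
0 0 0
0 0 1

After press 4 at (3,0):
0 1 0
0 1 0
1 0 0
1 1 1

After press 5 at (1,1):
0 0 0
1 0 1
1 1 0
1 1 1

Lights still on: 7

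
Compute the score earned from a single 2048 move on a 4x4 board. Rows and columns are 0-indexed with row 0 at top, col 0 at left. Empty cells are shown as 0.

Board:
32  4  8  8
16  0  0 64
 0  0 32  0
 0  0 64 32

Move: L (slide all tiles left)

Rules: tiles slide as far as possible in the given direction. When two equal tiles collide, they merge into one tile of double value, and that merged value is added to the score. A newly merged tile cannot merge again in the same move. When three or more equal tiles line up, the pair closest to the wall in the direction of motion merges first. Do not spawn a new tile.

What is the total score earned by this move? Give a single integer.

Answer: 16

Derivation:
Slide left:
row 0: [32, 4, 8, 8] -> [32, 4, 16, 0]  score +16 (running 16)
row 1: [16, 0, 0, 64] -> [16, 64, 0, 0]  score +0 (running 16)
row 2: [0, 0, 32, 0] -> [32, 0, 0, 0]  score +0 (running 16)
row 3: [0, 0, 64, 32] -> [64, 32, 0, 0]  score +0 (running 16)
Board after move:
32  4 16  0
16 64  0  0
32  0  0  0
64 32  0  0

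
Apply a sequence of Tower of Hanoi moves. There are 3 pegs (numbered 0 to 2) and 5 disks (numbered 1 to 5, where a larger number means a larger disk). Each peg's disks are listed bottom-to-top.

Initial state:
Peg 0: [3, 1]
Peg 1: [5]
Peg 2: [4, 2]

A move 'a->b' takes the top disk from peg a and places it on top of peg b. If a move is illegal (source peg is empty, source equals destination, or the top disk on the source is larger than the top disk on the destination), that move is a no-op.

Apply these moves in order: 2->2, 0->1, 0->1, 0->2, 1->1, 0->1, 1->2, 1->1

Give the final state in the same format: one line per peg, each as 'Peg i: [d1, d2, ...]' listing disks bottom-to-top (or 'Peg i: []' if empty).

Answer: Peg 0: [3]
Peg 1: [5]
Peg 2: [4, 2, 1]

Derivation:
After move 1 (2->2):
Peg 0: [3, 1]
Peg 1: [5]
Peg 2: [4, 2]

After move 2 (0->1):
Peg 0: [3]
Peg 1: [5, 1]
Peg 2: [4, 2]

After move 3 (0->1):
Peg 0: [3]
Peg 1: [5, 1]
Peg 2: [4, 2]

After move 4 (0->2):
Peg 0: [3]
Peg 1: [5, 1]
Peg 2: [4, 2]

After move 5 (1->1):
Peg 0: [3]
Peg 1: [5, 1]
Peg 2: [4, 2]

After move 6 (0->1):
Peg 0: [3]
Peg 1: [5, 1]
Peg 2: [4, 2]

After move 7 (1->2):
Peg 0: [3]
Peg 1: [5]
Peg 2: [4, 2, 1]

After move 8 (1->1):
Peg 0: [3]
Peg 1: [5]
Peg 2: [4, 2, 1]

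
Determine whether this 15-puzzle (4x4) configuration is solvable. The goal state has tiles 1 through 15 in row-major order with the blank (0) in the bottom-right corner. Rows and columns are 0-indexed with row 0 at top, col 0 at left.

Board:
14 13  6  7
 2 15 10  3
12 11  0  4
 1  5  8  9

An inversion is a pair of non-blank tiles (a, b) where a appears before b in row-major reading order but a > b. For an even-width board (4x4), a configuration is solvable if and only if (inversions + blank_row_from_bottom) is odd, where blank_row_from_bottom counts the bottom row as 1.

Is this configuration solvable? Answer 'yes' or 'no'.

Answer: no

Derivation:
Inversions: 64
Blank is in row 2 (0-indexed from top), which is row 2 counting from the bottom (bottom = 1).
64 + 2 = 66, which is even, so the puzzle is not solvable.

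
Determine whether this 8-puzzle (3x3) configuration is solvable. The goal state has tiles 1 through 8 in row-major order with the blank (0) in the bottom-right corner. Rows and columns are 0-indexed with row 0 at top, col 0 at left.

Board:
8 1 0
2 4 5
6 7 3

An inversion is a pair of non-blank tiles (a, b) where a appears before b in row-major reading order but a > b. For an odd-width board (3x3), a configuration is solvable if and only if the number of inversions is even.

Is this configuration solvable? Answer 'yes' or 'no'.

Answer: no

Derivation:
Inversions (pairs i<j in row-major order where tile[i] > tile[j] > 0): 11
11 is odd, so the puzzle is not solvable.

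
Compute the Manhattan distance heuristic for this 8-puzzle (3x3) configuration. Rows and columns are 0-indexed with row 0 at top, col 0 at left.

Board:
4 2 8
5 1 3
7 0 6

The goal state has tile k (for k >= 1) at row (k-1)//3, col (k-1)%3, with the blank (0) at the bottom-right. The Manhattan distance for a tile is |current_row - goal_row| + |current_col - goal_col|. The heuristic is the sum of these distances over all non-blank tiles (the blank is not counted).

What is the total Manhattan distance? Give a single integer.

Tile 4: at (0,0), goal (1,0), distance |0-1|+|0-0| = 1
Tile 2: at (0,1), goal (0,1), distance |0-0|+|1-1| = 0
Tile 8: at (0,2), goal (2,1), distance |0-2|+|2-1| = 3
Tile 5: at (1,0), goal (1,1), distance |1-1|+|0-1| = 1
Tile 1: at (1,1), goal (0,0), distance |1-0|+|1-0| = 2
Tile 3: at (1,2), goal (0,2), distance |1-0|+|2-2| = 1
Tile 7: at (2,0), goal (2,0), distance |2-2|+|0-0| = 0
Tile 6: at (2,2), goal (1,2), distance |2-1|+|2-2| = 1
Sum: 1 + 0 + 3 + 1 + 2 + 1 + 0 + 1 = 9

Answer: 9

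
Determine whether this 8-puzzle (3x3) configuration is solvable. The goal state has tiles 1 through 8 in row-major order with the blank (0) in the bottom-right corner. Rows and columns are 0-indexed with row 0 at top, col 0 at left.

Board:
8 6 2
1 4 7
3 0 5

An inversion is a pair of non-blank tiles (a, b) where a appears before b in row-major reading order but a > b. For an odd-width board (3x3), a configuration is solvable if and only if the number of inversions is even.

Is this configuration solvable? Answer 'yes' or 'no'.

Inversions (pairs i<j in row-major order where tile[i] > tile[j] > 0): 16
16 is even, so the puzzle is solvable.

Answer: yes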